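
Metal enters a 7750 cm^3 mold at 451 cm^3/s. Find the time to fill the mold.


Formula: t_fill = V_mold / Q_flow
t = 7750 cm^3 / 451 cm^3/s = 17.1840 s

17.1840 s


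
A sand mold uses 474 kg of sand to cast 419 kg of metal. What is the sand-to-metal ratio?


Formula: Sand-to-Metal Ratio = W_sand / W_metal
Ratio = 474 kg / 419 kg = 1.1313

Final answer: 1.1313


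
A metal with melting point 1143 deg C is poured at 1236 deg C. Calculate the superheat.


Formula: Superheat = T_pour - T_melt
Superheat = 1236 - 1143 = 93 deg C

93 deg C


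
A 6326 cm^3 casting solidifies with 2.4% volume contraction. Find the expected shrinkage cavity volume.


Formula: V_shrink = V_casting * shrinkage_pct / 100
V_shrink = 6326 cm^3 * 2.4 / 100 = 151.8240 cm^3

Answer: 151.8240 cm^3


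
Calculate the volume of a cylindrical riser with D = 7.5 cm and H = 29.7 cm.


Formula: V = pi * (D/2)^2 * H  (cylinder volume)
Radius = D/2 = 7.5/2 = 3.75 cm
V = pi * 3.75^2 * 29.7 = 1312.1058 cm^3

Final answer: 1312.1058 cm^3


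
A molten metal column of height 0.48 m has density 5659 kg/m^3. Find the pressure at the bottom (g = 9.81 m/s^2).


Formula: P = rho * g * h
rho * g = 5659 * 9.81 = 55514.79 N/m^3
P = 55514.79 * 0.48 = 26647.0992 Pa

Answer: 26647.0992 Pa


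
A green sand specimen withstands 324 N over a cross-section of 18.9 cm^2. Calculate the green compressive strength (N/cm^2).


Formula: Compressive Strength = Force / Area
Strength = 324 N / 18.9 cm^2 = 17.1429 N/cm^2

17.1429 N/cm^2


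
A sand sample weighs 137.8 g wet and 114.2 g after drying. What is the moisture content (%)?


Formula: MC = (W_wet - W_dry) / W_wet * 100
Water mass = 137.8 - 114.2 = 23.6 g
MC = 23.6 / 137.8 * 100 = 17.1263%

17.1263%


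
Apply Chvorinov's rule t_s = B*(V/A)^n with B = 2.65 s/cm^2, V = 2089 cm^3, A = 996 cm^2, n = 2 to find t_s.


Formula: t_s = B * (V/A)^n  (Chvorinov's rule, n=2)
Modulus M = V/A = 2089/996 = 2.097390 cm
M^2 = 2.097390^2 = 4.399045 cm^2
t_s = 2.65 * 4.399045 = 11.6575 s

11.6575 s


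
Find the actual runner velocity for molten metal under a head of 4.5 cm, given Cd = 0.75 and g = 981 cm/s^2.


Formula: v = Cd * sqrt(2 * g * h)  (Torricelli with discharge coefficient)
2*g*h = 2 * 981 * 4.5 = 8829.0 cm^2/s^2
sqrt(8829.0) = 93.96276 cm/s
v = 0.75 * 93.96276 = 70.4721 cm/s


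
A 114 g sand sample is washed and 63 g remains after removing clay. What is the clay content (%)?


Formula: Clay% = (W_total - W_washed) / W_total * 100
Clay mass = 114 - 63 = 51 g
Clay% = 51 / 114 * 100 = 44.7368%

44.7368%


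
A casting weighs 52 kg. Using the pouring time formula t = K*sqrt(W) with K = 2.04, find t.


Formula: t = K * sqrt(W)
sqrt(W) = sqrt(52) = 7.21110
t = 2.04 * 7.21110 = 14.7106 s

Final answer: 14.7106 s


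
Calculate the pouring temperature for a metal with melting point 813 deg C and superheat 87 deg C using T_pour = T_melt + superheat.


Formula: T_pour = T_melt + Superheat
T_pour = 813 + 87 = 900 deg C

Final answer: 900 deg C


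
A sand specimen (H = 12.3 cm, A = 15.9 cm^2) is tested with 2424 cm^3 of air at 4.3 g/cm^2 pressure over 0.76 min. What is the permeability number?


Formula: Permeability Number P = (V * H) / (p * A * t)
Numerator: V * H = 2424 * 12.3 = 29815.2
Denominator: p * A * t = 4.3 * 15.9 * 0.76 = 51.9612
P = 29815.2 / 51.9612 = 573.7974

Answer: 573.7974


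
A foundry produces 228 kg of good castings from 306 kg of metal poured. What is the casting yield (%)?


Formula: Casting Yield = (W_good / W_total) * 100
Yield = (228 kg / 306 kg) * 100 = 74.5098%

Answer: 74.5098%


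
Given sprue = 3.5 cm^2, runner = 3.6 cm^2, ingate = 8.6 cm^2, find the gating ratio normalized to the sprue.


Sprue:Runner:Ingate = 1 : 3.6/3.5 : 8.6/3.5 = 1:1.03:2.46

Final answer: 1:1.03:2.46


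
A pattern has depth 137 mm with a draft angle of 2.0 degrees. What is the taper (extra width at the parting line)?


Formula: taper = depth * tan(draft_angle)
tan(2.0 deg) = 0.0349208
taper = 137 mm * 0.0349208 = 4.7841 mm


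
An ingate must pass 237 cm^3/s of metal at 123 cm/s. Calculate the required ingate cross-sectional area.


Formula: A_ingate = Q / v  (continuity equation)
A = 237 cm^3/s / 123 cm/s = 1.9268 cm^2

1.9268 cm^2


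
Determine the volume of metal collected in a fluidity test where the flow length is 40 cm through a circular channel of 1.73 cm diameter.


Formula: V = pi * (d/2)^2 * L  (cylinder volume)
Radius = 1.73/2 = 0.865 cm
V = pi * 0.865^2 * 40 = 94.0247 cm^3

94.0247 cm^3


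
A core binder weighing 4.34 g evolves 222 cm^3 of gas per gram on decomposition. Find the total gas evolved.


Formula: V_gas = W_binder * gas_evolution_rate
V = 4.34 g * 222 cm^3/g = 963.4800 cm^3

963.4800 cm^3


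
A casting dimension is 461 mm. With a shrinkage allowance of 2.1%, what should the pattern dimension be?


Formula: L_pattern = L_casting * (1 + shrinkage_rate/100)
Shrinkage factor = 1 + 2.1/100 = 1.021
L_pattern = 461 mm * 1.021 = 470.6810 mm


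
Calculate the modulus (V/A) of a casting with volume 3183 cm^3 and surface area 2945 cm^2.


Formula: Casting Modulus M = V / A
M = 3183 cm^3 / 2945 cm^2 = 1.0808 cm

Answer: 1.0808 cm


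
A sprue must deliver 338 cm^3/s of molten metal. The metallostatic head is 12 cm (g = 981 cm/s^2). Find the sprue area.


Formula: v = sqrt(2*g*h), A = Q/v
Velocity: v = sqrt(2 * 981 * 12) = sqrt(23544) = 153.4405 cm/s
Sprue area: A = Q / v = 338 / 153.4405 = 2.2028 cm^2

Final answer: 2.2028 cm^2


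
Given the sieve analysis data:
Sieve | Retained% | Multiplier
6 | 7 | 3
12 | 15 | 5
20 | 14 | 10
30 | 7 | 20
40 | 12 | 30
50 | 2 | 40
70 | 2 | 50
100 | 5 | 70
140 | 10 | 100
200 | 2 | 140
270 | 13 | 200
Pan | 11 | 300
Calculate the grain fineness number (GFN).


Formula: GFN = sum(pct * multiplier) / sum(pct)
sum(pct * multiplier) = 8446
sum(pct) = 100
GFN = 8446 / 100 = 84.46


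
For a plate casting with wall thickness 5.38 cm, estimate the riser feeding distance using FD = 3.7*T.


Formula: FD = 3.7 * T  (riser feeding-distance rule)
FD = 3.7 * 5.38 cm = 19.9060 cm


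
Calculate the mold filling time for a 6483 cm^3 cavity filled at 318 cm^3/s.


Formula: t_fill = V_mold / Q_flow
t = 6483 cm^3 / 318 cm^3/s = 20.3868 s

Final answer: 20.3868 s


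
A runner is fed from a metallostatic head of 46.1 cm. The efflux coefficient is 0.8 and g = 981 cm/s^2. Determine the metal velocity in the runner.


Formula: v = Cd * sqrt(2 * g * h)  (Torricelli with discharge coefficient)
2*g*h = 2 * 981 * 46.1 = 90448.2 cm^2/s^2
sqrt(90448.2) = 300.74607 cm/s
v = 0.8 * 300.74607 = 240.5969 cm/s

Answer: 240.5969 cm/s


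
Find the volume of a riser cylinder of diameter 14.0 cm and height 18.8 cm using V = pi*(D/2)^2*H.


Formula: V = pi * (D/2)^2 * H  (cylinder volume)
Radius = D/2 = 14.0/2 = 7.0 cm
V = pi * 7.0^2 * 18.8 = 2894.0352 cm^3

Answer: 2894.0352 cm^3


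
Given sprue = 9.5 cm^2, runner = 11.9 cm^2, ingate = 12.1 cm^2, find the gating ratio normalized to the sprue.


Sprue:Runner:Ingate = 1 : 11.9/9.5 : 12.1/9.5 = 1:1.25:1.27

1:1.25:1.27


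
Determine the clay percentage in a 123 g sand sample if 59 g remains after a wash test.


Formula: Clay% = (W_total - W_washed) / W_total * 100
Clay mass = 123 - 59 = 64 g
Clay% = 64 / 123 * 100 = 52.0325%


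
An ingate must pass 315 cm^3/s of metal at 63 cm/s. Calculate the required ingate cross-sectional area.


Formula: A_ingate = Q / v  (continuity equation)
A = 315 cm^3/s / 63 cm/s = 5.0000 cm^2

Final answer: 5.0000 cm^2


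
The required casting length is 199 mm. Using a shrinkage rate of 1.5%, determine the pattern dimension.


Formula: L_pattern = L_casting * (1 + shrinkage_rate/100)
Shrinkage factor = 1 + 1.5/100 = 1.015
L_pattern = 199 mm * 1.015 = 201.9850 mm

Answer: 201.9850 mm


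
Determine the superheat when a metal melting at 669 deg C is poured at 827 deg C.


Formula: Superheat = T_pour - T_melt
Superheat = 827 - 669 = 158 deg C

158 deg C


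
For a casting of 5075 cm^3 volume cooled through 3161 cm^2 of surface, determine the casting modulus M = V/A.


Formula: Casting Modulus M = V / A
M = 5075 cm^3 / 3161 cm^2 = 1.6055 cm

Final answer: 1.6055 cm


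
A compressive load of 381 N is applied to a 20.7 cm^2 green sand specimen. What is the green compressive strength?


Formula: Compressive Strength = Force / Area
Strength = 381 N / 20.7 cm^2 = 18.4058 N/cm^2

Answer: 18.4058 N/cm^2


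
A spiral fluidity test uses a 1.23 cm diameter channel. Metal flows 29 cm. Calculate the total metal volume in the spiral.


Formula: V = pi * (d/2)^2 * L  (cylinder volume)
Radius = 1.23/2 = 0.615 cm
V = pi * 0.615^2 * 29 = 34.4586 cm^3

Answer: 34.4586 cm^3


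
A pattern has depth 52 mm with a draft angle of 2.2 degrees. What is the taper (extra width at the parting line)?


Formula: taper = depth * tan(draft_angle)
tan(2.2 deg) = 0.0384161
taper = 52 mm * 0.0384161 = 1.9976 mm

Final answer: 1.9976 mm


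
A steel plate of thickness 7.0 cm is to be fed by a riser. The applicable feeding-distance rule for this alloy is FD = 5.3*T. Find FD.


Formula: FD = 5.3 * T  (riser feeding-distance rule)
FD = 5.3 * 7.0 cm = 37.1000 cm

Final answer: 37.1000 cm


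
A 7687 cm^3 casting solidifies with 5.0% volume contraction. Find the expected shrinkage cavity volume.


Formula: V_shrink = V_casting * shrinkage_pct / 100
V_shrink = 7687 cm^3 * 5.0 / 100 = 384.3500 cm^3

Answer: 384.3500 cm^3


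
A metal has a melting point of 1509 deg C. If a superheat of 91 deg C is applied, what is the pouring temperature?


Formula: T_pour = T_melt + Superheat
T_pour = 1509 + 91 = 1600 deg C

Final answer: 1600 deg C


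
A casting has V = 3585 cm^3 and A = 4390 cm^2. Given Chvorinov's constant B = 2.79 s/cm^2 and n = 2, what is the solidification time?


Formula: t_s = B * (V/A)^n  (Chvorinov's rule, n=2)
Modulus M = V/A = 3585/4390 = 0.816629 cm
M^2 = 0.816629^2 = 0.666883 cm^2
t_s = 2.79 * 0.666883 = 1.8606 s

1.8606 s


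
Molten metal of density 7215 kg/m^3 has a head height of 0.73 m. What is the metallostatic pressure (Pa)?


Formula: P = rho * g * h
rho * g = 7215 * 9.81 = 70779.15 N/m^3
P = 70779.15 * 0.73 = 51668.7795 Pa


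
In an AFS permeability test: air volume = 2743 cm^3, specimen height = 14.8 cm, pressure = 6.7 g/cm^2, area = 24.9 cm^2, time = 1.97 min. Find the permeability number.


Formula: Permeability Number P = (V * H) / (p * A * t)
Numerator: V * H = 2743 * 14.8 = 40596.4
Denominator: p * A * t = 6.7 * 24.9 * 1.97 = 328.6551
P = 40596.4 / 328.6551 = 123.5228

123.5228


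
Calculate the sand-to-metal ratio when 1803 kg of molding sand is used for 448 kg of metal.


Formula: Sand-to-Metal Ratio = W_sand / W_metal
Ratio = 1803 kg / 448 kg = 4.0246

4.0246


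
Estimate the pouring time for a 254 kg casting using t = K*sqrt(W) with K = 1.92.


Formula: t = K * sqrt(W)
sqrt(W) = sqrt(254) = 15.93738
t = 1.92 * 15.93738 = 30.5998 s


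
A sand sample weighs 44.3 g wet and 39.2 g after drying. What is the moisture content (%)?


Formula: MC = (W_wet - W_dry) / W_wet * 100
Water mass = 44.3 - 39.2 = 5.1 g
MC = 5.1 / 44.3 * 100 = 11.5124%

Answer: 11.5124%


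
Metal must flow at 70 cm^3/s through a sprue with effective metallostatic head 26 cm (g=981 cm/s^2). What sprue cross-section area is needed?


Formula: v = sqrt(2*g*h), A = Q/v
Velocity: v = sqrt(2 * 981 * 26) = sqrt(51012) = 225.8584 cm/s
Sprue area: A = Q / v = 70 / 225.8584 = 0.3099 cm^2


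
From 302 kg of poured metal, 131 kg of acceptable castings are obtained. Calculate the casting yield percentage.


Formula: Casting Yield = (W_good / W_total) * 100
Yield = (131 kg / 302 kg) * 100 = 43.3775%

43.3775%


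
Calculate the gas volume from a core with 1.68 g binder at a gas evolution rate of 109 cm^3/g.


Formula: V_gas = W_binder * gas_evolution_rate
V = 1.68 g * 109 cm^3/g = 183.1200 cm^3


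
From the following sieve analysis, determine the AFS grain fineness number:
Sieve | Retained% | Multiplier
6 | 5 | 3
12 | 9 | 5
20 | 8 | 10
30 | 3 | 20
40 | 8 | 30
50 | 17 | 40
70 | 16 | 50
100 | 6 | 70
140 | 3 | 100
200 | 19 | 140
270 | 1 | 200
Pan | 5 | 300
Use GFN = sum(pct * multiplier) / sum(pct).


Formula: GFN = sum(pct * multiplier) / sum(pct)
sum(pct * multiplier) = 7000
sum(pct) = 100
GFN = 7000 / 100 = 70.00

Final answer: 70.00


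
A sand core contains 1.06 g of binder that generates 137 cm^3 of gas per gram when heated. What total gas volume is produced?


Formula: V_gas = W_binder * gas_evolution_rate
V = 1.06 g * 137 cm^3/g = 145.2200 cm^3

Final answer: 145.2200 cm^3


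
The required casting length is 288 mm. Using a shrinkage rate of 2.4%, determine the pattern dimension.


Formula: L_pattern = L_casting * (1 + shrinkage_rate/100)
Shrinkage factor = 1 + 2.4/100 = 1.024
L_pattern = 288 mm * 1.024 = 294.9120 mm

294.9120 mm


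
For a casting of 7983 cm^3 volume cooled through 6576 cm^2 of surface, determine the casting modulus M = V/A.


Formula: Casting Modulus M = V / A
M = 7983 cm^3 / 6576 cm^2 = 1.2140 cm


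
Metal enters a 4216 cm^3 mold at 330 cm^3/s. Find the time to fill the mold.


Formula: t_fill = V_mold / Q_flow
t = 4216 cm^3 / 330 cm^3/s = 12.7758 s

Final answer: 12.7758 s


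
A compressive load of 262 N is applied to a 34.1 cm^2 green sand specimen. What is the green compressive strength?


Formula: Compressive Strength = Force / Area
Strength = 262 N / 34.1 cm^2 = 7.6833 N/cm^2

Final answer: 7.6833 N/cm^2


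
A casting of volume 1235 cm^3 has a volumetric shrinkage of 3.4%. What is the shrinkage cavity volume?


Formula: V_shrink = V_casting * shrinkage_pct / 100
V_shrink = 1235 cm^3 * 3.4 / 100 = 41.9900 cm^3

Final answer: 41.9900 cm^3


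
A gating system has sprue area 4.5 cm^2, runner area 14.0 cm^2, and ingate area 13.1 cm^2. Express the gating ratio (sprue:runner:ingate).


Sprue:Runner:Ingate = 1 : 14.0/4.5 : 13.1/4.5 = 1:3.11:2.91

Final answer: 1:3.11:2.91


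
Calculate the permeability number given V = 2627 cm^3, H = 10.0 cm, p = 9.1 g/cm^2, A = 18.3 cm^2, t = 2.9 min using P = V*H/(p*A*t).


Formula: Permeability Number P = (V * H) / (p * A * t)
Numerator: V * H = 2627 * 10.0 = 26270.0
Denominator: p * A * t = 9.1 * 18.3 * 2.9 = 482.937
P = 26270.0 / 482.937 = 54.3963

Final answer: 54.3963


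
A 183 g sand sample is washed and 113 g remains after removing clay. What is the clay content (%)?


Formula: Clay% = (W_total - W_washed) / W_total * 100
Clay mass = 183 - 113 = 70 g
Clay% = 70 / 183 * 100 = 38.2514%


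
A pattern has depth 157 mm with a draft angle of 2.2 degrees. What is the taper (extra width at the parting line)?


Formula: taper = depth * tan(draft_angle)
tan(2.2 deg) = 0.0384161
taper = 157 mm * 0.0384161 = 6.0313 mm

Answer: 6.0313 mm


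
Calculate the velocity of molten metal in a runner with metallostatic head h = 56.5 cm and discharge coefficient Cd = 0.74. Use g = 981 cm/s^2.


Formula: v = Cd * sqrt(2 * g * h)  (Torricelli with discharge coefficient)
2*g*h = 2 * 981 * 56.5 = 110853.0 cm^2/s^2
sqrt(110853.0) = 332.94594 cm/s
v = 0.74 * 332.94594 = 246.3800 cm/s

Answer: 246.3800 cm/s


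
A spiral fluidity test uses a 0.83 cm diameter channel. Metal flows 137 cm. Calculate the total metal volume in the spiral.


Formula: V = pi * (d/2)^2 * L  (cylinder volume)
Radius = 0.83/2 = 0.415 cm
V = pi * 0.415^2 * 137 = 74.1253 cm^3


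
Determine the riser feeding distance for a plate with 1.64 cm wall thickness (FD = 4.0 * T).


Formula: FD = 4.0 * T  (riser feeding-distance rule)
FD = 4.0 * 1.64 cm = 6.5600 cm

Answer: 6.5600 cm


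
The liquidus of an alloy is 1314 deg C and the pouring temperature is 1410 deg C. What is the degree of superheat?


Formula: Superheat = T_pour - T_melt
Superheat = 1410 - 1314 = 96 deg C

Answer: 96 deg C


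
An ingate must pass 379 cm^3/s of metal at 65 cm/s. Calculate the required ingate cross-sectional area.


Formula: A_ingate = Q / v  (continuity equation)
A = 379 cm^3/s / 65 cm/s = 5.8308 cm^2


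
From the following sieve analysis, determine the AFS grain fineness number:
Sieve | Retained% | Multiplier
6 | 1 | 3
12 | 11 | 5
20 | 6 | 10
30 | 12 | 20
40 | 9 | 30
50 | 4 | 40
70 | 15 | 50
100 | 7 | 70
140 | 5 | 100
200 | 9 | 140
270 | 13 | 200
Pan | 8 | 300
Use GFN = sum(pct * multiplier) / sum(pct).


Formula: GFN = sum(pct * multiplier) / sum(pct)
sum(pct * multiplier) = 8788
sum(pct) = 100
GFN = 8788 / 100 = 87.88

Answer: 87.88


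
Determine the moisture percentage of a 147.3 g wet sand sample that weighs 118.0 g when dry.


Formula: MC = (W_wet - W_dry) / W_wet * 100
Water mass = 147.3 - 118.0 = 29.3 g
MC = 29.3 / 147.3 * 100 = 19.8914%

Final answer: 19.8914%


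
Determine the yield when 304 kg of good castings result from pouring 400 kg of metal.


Formula: Casting Yield = (W_good / W_total) * 100
Yield = (304 kg / 400 kg) * 100 = 76.0000%

Final answer: 76.0000%


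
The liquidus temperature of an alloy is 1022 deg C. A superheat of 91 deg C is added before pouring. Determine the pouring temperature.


Formula: T_pour = T_melt + Superheat
T_pour = 1022 + 91 = 1113 deg C

1113 deg C


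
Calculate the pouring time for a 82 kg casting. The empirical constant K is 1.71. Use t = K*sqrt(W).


Formula: t = K * sqrt(W)
sqrt(W) = sqrt(82) = 9.05539
t = 1.71 * 9.05539 = 15.4847 s

Answer: 15.4847 s


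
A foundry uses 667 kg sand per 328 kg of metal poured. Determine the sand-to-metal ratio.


Formula: Sand-to-Metal Ratio = W_sand / W_metal
Ratio = 667 kg / 328 kg = 2.0335

Final answer: 2.0335


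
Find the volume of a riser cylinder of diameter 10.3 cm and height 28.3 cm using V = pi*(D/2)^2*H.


Formula: V = pi * (D/2)^2 * H  (cylinder volume)
Radius = D/2 = 10.3/2 = 5.15 cm
V = pi * 5.15^2 * 28.3 = 2358.0378 cm^3

Final answer: 2358.0378 cm^3


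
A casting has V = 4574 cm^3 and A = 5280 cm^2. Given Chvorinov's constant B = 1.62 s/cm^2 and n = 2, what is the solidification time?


Formula: t_s = B * (V/A)^n  (Chvorinov's rule, n=2)
Modulus M = V/A = 4574/5280 = 0.866288 cm
M^2 = 0.866288^2 = 0.750455 cm^2
t_s = 1.62 * 0.750455 = 1.2157 s

Final answer: 1.2157 s


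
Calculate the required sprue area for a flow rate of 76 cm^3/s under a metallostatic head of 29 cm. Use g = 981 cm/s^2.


Formula: v = sqrt(2*g*h), A = Q/v
Velocity: v = sqrt(2 * 981 * 29) = sqrt(56898) = 238.5330 cm/s
Sprue area: A = Q / v = 76 / 238.5330 = 0.3186 cm^2

Final answer: 0.3186 cm^2


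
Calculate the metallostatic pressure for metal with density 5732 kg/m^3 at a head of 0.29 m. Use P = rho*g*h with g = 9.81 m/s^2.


Formula: P = rho * g * h
rho * g = 5732 * 9.81 = 56230.92 N/m^3
P = 56230.92 * 0.29 = 16306.9668 Pa

Answer: 16306.9668 Pa


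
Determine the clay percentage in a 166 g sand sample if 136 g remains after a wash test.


Formula: Clay% = (W_total - W_washed) / W_total * 100
Clay mass = 166 - 136 = 30 g
Clay% = 30 / 166 * 100 = 18.0723%

Final answer: 18.0723%


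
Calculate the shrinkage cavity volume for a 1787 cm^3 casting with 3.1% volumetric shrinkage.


Formula: V_shrink = V_casting * shrinkage_pct / 100
V_shrink = 1787 cm^3 * 3.1 / 100 = 55.3970 cm^3

Final answer: 55.3970 cm^3


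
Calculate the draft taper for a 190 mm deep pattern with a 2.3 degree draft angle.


Formula: taper = depth * tan(draft_angle)
tan(2.3 deg) = 0.0401641
taper = 190 mm * 0.0401641 = 7.6312 mm

7.6312 mm


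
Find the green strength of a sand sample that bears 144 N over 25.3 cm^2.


Formula: Compressive Strength = Force / Area
Strength = 144 N / 25.3 cm^2 = 5.6917 N/cm^2

5.6917 N/cm^2


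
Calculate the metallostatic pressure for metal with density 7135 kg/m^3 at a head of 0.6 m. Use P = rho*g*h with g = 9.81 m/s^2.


Formula: P = rho * g * h
rho * g = 7135 * 9.81 = 69994.35 N/m^3
P = 69994.35 * 0.6 = 41996.6100 Pa

Answer: 41996.6100 Pa


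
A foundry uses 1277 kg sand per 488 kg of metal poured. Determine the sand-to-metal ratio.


Formula: Sand-to-Metal Ratio = W_sand / W_metal
Ratio = 1277 kg / 488 kg = 2.6168

2.6168


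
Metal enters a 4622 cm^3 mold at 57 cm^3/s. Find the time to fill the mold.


Formula: t_fill = V_mold / Q_flow
t = 4622 cm^3 / 57 cm^3/s = 81.0877 s


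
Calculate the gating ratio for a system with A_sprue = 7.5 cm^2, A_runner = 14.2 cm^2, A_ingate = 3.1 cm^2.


Sprue:Runner:Ingate = 1 : 14.2/7.5 : 3.1/7.5 = 1:1.89:0.41


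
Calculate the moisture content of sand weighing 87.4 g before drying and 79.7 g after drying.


Formula: MC = (W_wet - W_dry) / W_wet * 100
Water mass = 87.4 - 79.7 = 7.7 g
MC = 7.7 / 87.4 * 100 = 8.8101%

8.8101%


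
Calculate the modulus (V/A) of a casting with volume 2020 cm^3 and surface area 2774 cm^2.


Formula: Casting Modulus M = V / A
M = 2020 cm^3 / 2774 cm^2 = 0.7282 cm

Answer: 0.7282 cm


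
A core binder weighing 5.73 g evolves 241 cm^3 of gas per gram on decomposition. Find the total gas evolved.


Formula: V_gas = W_binder * gas_evolution_rate
V = 5.73 g * 241 cm^3/g = 1380.9300 cm^3

Answer: 1380.9300 cm^3


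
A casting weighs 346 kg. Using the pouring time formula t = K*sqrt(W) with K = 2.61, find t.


Formula: t = K * sqrt(W)
sqrt(W) = sqrt(346) = 18.60108
t = 2.61 * 18.60108 = 48.5488 s


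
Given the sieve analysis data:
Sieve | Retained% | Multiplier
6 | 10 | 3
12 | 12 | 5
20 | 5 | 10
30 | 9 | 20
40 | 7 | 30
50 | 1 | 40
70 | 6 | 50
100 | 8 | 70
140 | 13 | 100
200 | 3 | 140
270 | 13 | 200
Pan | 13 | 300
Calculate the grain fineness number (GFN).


Formula: GFN = sum(pct * multiplier) / sum(pct)
sum(pct * multiplier) = 9650
sum(pct) = 100
GFN = 9650 / 100 = 96.50

96.50


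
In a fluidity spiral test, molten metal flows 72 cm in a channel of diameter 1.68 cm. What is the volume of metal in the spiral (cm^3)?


Formula: V = pi * (d/2)^2 * L  (cylinder volume)
Radius = 1.68/2 = 0.84 cm
V = pi * 0.84^2 * 72 = 159.6030 cm^3

Answer: 159.6030 cm^3


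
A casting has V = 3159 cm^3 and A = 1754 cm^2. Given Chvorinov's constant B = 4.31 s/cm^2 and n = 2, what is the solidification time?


Formula: t_s = B * (V/A)^n  (Chvorinov's rule, n=2)
Modulus M = V/A = 3159/1754 = 1.801026 cm
M^2 = 1.801026^2 = 3.243695 cm^2
t_s = 4.31 * 3.243695 = 13.9803 s


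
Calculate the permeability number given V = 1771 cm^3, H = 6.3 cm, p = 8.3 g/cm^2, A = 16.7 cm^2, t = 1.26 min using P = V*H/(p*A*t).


Formula: Permeability Number P = (V * H) / (p * A * t)
Numerator: V * H = 1771 * 6.3 = 11157.3
Denominator: p * A * t = 8.3 * 16.7 * 1.26 = 174.6486
P = 11157.3 / 174.6486 = 63.8843

Answer: 63.8843


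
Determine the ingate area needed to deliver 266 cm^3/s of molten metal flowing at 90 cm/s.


Formula: A_ingate = Q / v  (continuity equation)
A = 266 cm^3/s / 90 cm/s = 2.9556 cm^2

Final answer: 2.9556 cm^2


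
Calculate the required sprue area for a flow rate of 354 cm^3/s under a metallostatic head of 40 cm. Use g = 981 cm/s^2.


Formula: v = sqrt(2*g*h), A = Q/v
Velocity: v = sqrt(2 * 981 * 40) = sqrt(78480) = 280.1428 cm/s
Sprue area: A = Q / v = 354 / 280.1428 = 1.2636 cm^2

Final answer: 1.2636 cm^2


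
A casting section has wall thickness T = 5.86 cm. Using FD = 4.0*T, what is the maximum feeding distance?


Formula: FD = 4.0 * T  (riser feeding-distance rule)
FD = 4.0 * 5.86 cm = 23.4400 cm

Final answer: 23.4400 cm


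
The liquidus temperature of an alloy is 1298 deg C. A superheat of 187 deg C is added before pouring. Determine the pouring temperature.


Formula: T_pour = T_melt + Superheat
T_pour = 1298 + 187 = 1485 deg C

Answer: 1485 deg C


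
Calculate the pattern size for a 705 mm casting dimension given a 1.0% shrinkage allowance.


Formula: L_pattern = L_casting * (1 + shrinkage_rate/100)
Shrinkage factor = 1 + 1.0/100 = 1.01
L_pattern = 705 mm * 1.01 = 712.0500 mm

Answer: 712.0500 mm


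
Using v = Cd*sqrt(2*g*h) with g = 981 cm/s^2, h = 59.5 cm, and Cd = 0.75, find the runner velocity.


Formula: v = Cd * sqrt(2 * g * h)  (Torricelli with discharge coefficient)
2*g*h = 2 * 981 * 59.5 = 116739.0 cm^2/s^2
sqrt(116739.0) = 341.67089 cm/s
v = 0.75 * 341.67089 = 256.2532 cm/s

Final answer: 256.2532 cm/s


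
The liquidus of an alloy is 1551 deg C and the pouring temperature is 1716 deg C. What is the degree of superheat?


Formula: Superheat = T_pour - T_melt
Superheat = 1716 - 1551 = 165 deg C

165 deg C


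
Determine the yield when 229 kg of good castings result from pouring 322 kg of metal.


Formula: Casting Yield = (W_good / W_total) * 100
Yield = (229 kg / 322 kg) * 100 = 71.1180%


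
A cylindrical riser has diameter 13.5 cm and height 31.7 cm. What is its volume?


Formula: V = pi * (D/2)^2 * H  (cylinder volume)
Radius = D/2 = 13.5/2 = 6.75 cm
V = pi * 6.75^2 * 31.7 = 4537.5004 cm^3

4537.5004 cm^3


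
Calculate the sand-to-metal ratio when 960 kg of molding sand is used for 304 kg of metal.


Formula: Sand-to-Metal Ratio = W_sand / W_metal
Ratio = 960 kg / 304 kg = 3.1579

Answer: 3.1579


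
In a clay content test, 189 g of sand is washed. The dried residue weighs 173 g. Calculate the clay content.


Formula: Clay% = (W_total - W_washed) / W_total * 100
Clay mass = 189 - 173 = 16 g
Clay% = 16 / 189 * 100 = 8.4656%

8.4656%


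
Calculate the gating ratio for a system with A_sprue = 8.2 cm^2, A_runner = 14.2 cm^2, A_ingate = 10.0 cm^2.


Sprue:Runner:Ingate = 1 : 14.2/8.2 : 10.0/8.2 = 1:1.73:1.22

Final answer: 1:1.73:1.22


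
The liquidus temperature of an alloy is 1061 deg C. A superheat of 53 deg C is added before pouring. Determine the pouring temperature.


Formula: T_pour = T_melt + Superheat
T_pour = 1061 + 53 = 1114 deg C

1114 deg C


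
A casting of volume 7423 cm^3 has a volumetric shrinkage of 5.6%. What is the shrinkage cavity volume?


Formula: V_shrink = V_casting * shrinkage_pct / 100
V_shrink = 7423 cm^3 * 5.6 / 100 = 415.6880 cm^3

Final answer: 415.6880 cm^3


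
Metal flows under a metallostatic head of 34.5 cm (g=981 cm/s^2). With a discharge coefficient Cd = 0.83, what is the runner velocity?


Formula: v = Cd * sqrt(2 * g * h)  (Torricelli with discharge coefficient)
2*g*h = 2 * 981 * 34.5 = 67689.0 cm^2/s^2
sqrt(67689.0) = 260.17110 cm/s
v = 0.83 * 260.17110 = 215.9420 cm/s


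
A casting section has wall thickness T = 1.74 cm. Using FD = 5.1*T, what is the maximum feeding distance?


Formula: FD = 5.1 * T  (riser feeding-distance rule)
FD = 5.1 * 1.74 cm = 8.8740 cm

8.8740 cm


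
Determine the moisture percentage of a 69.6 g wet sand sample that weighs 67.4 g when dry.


Formula: MC = (W_wet - W_dry) / W_wet * 100
Water mass = 69.6 - 67.4 = 2.2 g
MC = 2.2 / 69.6 * 100 = 3.1609%

Final answer: 3.1609%


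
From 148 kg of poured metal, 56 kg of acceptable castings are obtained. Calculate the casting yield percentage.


Formula: Casting Yield = (W_good / W_total) * 100
Yield = (56 kg / 148 kg) * 100 = 37.8378%

Answer: 37.8378%


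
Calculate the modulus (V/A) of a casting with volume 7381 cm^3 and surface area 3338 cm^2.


Formula: Casting Modulus M = V / A
M = 7381 cm^3 / 3338 cm^2 = 2.2112 cm

Final answer: 2.2112 cm


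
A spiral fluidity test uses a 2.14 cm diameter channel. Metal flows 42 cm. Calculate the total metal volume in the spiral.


Formula: V = pi * (d/2)^2 * L  (cylinder volume)
Radius = 2.14/2 = 1.07 cm
V = pi * 1.07^2 * 42 = 151.0660 cm^3

151.0660 cm^3


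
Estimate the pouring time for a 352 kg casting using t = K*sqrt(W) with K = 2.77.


Formula: t = K * sqrt(W)
sqrt(W) = sqrt(352) = 18.76166
t = 2.77 * 18.76166 = 51.9698 s

51.9698 s


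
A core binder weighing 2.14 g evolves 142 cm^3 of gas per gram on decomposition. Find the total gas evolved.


Formula: V_gas = W_binder * gas_evolution_rate
V = 2.14 g * 142 cm^3/g = 303.8800 cm^3


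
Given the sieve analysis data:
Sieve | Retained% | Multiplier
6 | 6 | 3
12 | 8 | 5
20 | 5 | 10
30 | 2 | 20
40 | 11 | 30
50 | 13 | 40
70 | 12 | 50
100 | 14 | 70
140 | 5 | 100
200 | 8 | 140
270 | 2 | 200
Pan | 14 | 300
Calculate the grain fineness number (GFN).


Formula: GFN = sum(pct * multiplier) / sum(pct)
sum(pct * multiplier) = 8798
sum(pct) = 100
GFN = 8798 / 100 = 87.98

Answer: 87.98


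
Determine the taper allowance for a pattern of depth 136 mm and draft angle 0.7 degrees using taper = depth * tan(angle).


Formula: taper = depth * tan(draft_angle)
tan(0.7 deg) = 0.0122179
taper = 136 mm * 0.0122179 = 1.6616 mm

Answer: 1.6616 mm


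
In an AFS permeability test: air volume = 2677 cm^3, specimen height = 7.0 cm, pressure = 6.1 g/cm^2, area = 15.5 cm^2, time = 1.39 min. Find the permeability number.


Formula: Permeability Number P = (V * H) / (p * A * t)
Numerator: V * H = 2677 * 7.0 = 18739.0
Denominator: p * A * t = 6.1 * 15.5 * 1.39 = 131.4245
P = 18739.0 / 131.4245 = 142.5838

Final answer: 142.5838


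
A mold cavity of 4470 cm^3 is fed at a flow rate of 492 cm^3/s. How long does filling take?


Formula: t_fill = V_mold / Q_flow
t = 4470 cm^3 / 492 cm^3/s = 9.0854 s

Final answer: 9.0854 s


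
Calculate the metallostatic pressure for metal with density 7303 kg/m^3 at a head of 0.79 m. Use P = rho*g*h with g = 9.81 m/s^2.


Formula: P = rho * g * h
rho * g = 7303 * 9.81 = 71642.43 N/m^3
P = 71642.43 * 0.79 = 56597.5197 Pa

56597.5197 Pa


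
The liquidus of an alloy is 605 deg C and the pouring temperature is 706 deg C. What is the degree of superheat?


Formula: Superheat = T_pour - T_melt
Superheat = 706 - 605 = 101 deg C

101 deg C


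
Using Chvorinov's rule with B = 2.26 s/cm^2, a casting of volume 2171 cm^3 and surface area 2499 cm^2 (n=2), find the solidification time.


Formula: t_s = B * (V/A)^n  (Chvorinov's rule, n=2)
Modulus M = V/A = 2171/2499 = 0.868747 cm
M^2 = 0.868747^2 = 0.754721 cm^2
t_s = 2.26 * 0.754721 = 1.7057 s

Answer: 1.7057 s


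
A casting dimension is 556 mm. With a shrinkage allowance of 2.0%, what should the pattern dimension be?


Formula: L_pattern = L_casting * (1 + shrinkage_rate/100)
Shrinkage factor = 1 + 2.0/100 = 1.02
L_pattern = 556 mm * 1.02 = 567.1200 mm

567.1200 mm


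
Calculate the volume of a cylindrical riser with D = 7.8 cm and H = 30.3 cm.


Formula: V = pi * (D/2)^2 * H  (cylinder volume)
Radius = D/2 = 7.8/2 = 3.9 cm
V = pi * 3.9^2 * 30.3 = 1447.8438 cm^3

Answer: 1447.8438 cm^3


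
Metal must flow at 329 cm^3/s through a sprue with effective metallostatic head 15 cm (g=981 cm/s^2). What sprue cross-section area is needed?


Formula: v = sqrt(2*g*h), A = Q/v
Velocity: v = sqrt(2 * 981 * 15) = sqrt(29430) = 171.5517 cm/s
Sprue area: A = Q / v = 329 / 171.5517 = 1.9178 cm^2

Final answer: 1.9178 cm^2


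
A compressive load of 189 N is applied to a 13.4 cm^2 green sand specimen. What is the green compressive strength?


Formula: Compressive Strength = Force / Area
Strength = 189 N / 13.4 cm^2 = 14.1045 N/cm^2

14.1045 N/cm^2


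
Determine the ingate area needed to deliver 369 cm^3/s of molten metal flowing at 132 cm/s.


Formula: A_ingate = Q / v  (continuity equation)
A = 369 cm^3/s / 132 cm/s = 2.7955 cm^2

2.7955 cm^2


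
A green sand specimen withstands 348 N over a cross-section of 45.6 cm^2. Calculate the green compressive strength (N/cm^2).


Formula: Compressive Strength = Force / Area
Strength = 348 N / 45.6 cm^2 = 7.6316 N/cm^2

Final answer: 7.6316 N/cm^2


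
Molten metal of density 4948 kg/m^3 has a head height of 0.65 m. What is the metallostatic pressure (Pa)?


Formula: P = rho * g * h
rho * g = 4948 * 9.81 = 48539.88 N/m^3
P = 48539.88 * 0.65 = 31550.9220 Pa

31550.9220 Pa


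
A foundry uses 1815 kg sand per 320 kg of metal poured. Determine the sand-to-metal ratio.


Formula: Sand-to-Metal Ratio = W_sand / W_metal
Ratio = 1815 kg / 320 kg = 5.6719

Answer: 5.6719


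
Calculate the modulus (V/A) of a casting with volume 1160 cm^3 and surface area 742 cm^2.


Formula: Casting Modulus M = V / A
M = 1160 cm^3 / 742 cm^2 = 1.5633 cm

Final answer: 1.5633 cm


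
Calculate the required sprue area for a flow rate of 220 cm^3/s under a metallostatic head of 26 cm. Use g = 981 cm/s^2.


Formula: v = sqrt(2*g*h), A = Q/v
Velocity: v = sqrt(2 * 981 * 26) = sqrt(51012) = 225.8584 cm/s
Sprue area: A = Q / v = 220 / 225.8584 = 0.9741 cm^2

Final answer: 0.9741 cm^2


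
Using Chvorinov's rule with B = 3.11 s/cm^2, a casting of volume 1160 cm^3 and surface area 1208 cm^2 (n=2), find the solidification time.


Formula: t_s = B * (V/A)^n  (Chvorinov's rule, n=2)
Modulus M = V/A = 1160/1208 = 0.960265 cm
M^2 = 0.960265^2 = 0.922109 cm^2
t_s = 3.11 * 0.922109 = 2.8678 s


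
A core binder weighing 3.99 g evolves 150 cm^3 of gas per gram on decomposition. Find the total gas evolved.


Formula: V_gas = W_binder * gas_evolution_rate
V = 3.99 g * 150 cm^3/g = 598.5000 cm^3

Answer: 598.5000 cm^3


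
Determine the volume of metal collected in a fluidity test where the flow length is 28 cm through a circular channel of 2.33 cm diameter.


Formula: V = pi * (d/2)^2 * L  (cylinder volume)
Radius = 2.33/2 = 1.165 cm
V = pi * 1.165^2 * 28 = 119.3877 cm^3

Answer: 119.3877 cm^3


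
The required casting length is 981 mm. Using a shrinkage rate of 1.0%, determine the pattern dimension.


Formula: L_pattern = L_casting * (1 + shrinkage_rate/100)
Shrinkage factor = 1 + 1.0/100 = 1.01
L_pattern = 981 mm * 1.01 = 990.8100 mm


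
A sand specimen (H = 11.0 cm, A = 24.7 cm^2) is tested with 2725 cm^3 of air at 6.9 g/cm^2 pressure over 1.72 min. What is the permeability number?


Formula: Permeability Number P = (V * H) / (p * A * t)
Numerator: V * H = 2725 * 11.0 = 29975.0
Denominator: p * A * t = 6.9 * 24.7 * 1.72 = 293.1396
P = 29975.0 / 293.1396 = 102.2550

Answer: 102.2550


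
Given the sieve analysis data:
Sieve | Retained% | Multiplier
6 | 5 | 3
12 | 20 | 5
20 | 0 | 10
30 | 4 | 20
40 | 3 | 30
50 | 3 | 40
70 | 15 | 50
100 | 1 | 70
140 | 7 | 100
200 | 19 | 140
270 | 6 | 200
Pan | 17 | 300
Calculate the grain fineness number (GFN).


Formula: GFN = sum(pct * multiplier) / sum(pct)
sum(pct * multiplier) = 10885
sum(pct) = 100
GFN = 10885 / 100 = 108.85

108.85


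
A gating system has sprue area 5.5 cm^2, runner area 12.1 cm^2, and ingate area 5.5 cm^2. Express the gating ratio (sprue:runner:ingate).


Sprue:Runner:Ingate = 1 : 12.1/5.5 : 5.5/5.5 = 1:2.20:1.00

Final answer: 1:2.20:1.00


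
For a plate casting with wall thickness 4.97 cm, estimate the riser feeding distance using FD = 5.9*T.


Formula: FD = 5.9 * T  (riser feeding-distance rule)
FD = 5.9 * 4.97 cm = 29.3230 cm


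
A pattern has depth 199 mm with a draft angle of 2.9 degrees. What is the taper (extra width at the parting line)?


Formula: taper = depth * tan(draft_angle)
tan(2.9 deg) = 0.0506578
taper = 199 mm * 0.0506578 = 10.0809 mm

10.0809 mm


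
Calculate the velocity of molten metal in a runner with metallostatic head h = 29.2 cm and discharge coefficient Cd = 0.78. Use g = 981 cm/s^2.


Formula: v = Cd * sqrt(2 * g * h)  (Torricelli with discharge coefficient)
2*g*h = 2 * 981 * 29.2 = 57290.4 cm^2/s^2
sqrt(57290.4) = 239.35413 cm/s
v = 0.78 * 239.35413 = 186.6962 cm/s


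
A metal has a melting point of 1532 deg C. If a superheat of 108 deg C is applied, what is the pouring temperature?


Formula: T_pour = T_melt + Superheat
T_pour = 1532 + 108 = 1640 deg C

Answer: 1640 deg C


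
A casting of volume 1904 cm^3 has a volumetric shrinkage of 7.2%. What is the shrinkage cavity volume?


Formula: V_shrink = V_casting * shrinkage_pct / 100
V_shrink = 1904 cm^3 * 7.2 / 100 = 137.0880 cm^3

Final answer: 137.0880 cm^3


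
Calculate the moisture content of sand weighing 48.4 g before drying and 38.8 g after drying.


Formula: MC = (W_wet - W_dry) / W_wet * 100
Water mass = 48.4 - 38.8 = 9.6 g
MC = 9.6 / 48.4 * 100 = 19.8347%

19.8347%


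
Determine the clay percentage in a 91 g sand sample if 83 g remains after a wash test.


Formula: Clay% = (W_total - W_washed) / W_total * 100
Clay mass = 91 - 83 = 8 g
Clay% = 8 / 91 * 100 = 8.7912%

Answer: 8.7912%


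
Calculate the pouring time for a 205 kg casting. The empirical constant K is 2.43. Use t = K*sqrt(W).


Formula: t = K * sqrt(W)
sqrt(W) = sqrt(205) = 14.31782
t = 2.43 * 14.31782 = 34.7923 s

Final answer: 34.7923 s


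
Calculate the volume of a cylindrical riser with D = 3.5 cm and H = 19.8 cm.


Formula: V = pi * (D/2)^2 * H  (cylinder volume)
Radius = D/2 = 3.5/2 = 1.75 cm
V = pi * 1.75^2 * 19.8 = 190.4983 cm^3

Final answer: 190.4983 cm^3


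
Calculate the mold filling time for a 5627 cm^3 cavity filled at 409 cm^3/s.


Formula: t_fill = V_mold / Q_flow
t = 5627 cm^3 / 409 cm^3/s = 13.7579 s

Final answer: 13.7579 s


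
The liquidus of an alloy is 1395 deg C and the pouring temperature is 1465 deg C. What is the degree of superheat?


Formula: Superheat = T_pour - T_melt
Superheat = 1465 - 1395 = 70 deg C


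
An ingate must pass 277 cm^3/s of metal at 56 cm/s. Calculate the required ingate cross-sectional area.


Formula: A_ingate = Q / v  (continuity equation)
A = 277 cm^3/s / 56 cm/s = 4.9464 cm^2

Final answer: 4.9464 cm^2


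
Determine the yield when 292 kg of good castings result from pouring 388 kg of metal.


Formula: Casting Yield = (W_good / W_total) * 100
Yield = (292 kg / 388 kg) * 100 = 75.2577%


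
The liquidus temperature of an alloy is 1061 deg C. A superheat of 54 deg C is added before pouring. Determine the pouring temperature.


Formula: T_pour = T_melt + Superheat
T_pour = 1061 + 54 = 1115 deg C


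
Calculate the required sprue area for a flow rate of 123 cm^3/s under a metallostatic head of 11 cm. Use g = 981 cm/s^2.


Formula: v = sqrt(2*g*h), A = Q/v
Velocity: v = sqrt(2 * 981 * 11) = sqrt(21582) = 146.9081 cm/s
Sprue area: A = Q / v = 123 / 146.9081 = 0.8373 cm^2

Answer: 0.8373 cm^2


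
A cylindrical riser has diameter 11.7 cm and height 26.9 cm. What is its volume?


Formula: V = pi * (D/2)^2 * H  (cylinder volume)
Radius = D/2 = 11.7/2 = 5.85 cm
V = pi * 5.85^2 * 26.9 = 2892.1039 cm^3

Answer: 2892.1039 cm^3


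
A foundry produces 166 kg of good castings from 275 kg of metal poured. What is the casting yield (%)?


Formula: Casting Yield = (W_good / W_total) * 100
Yield = (166 kg / 275 kg) * 100 = 60.3636%

60.3636%


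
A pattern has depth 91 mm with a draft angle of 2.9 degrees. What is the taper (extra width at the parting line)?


Formula: taper = depth * tan(draft_angle)
tan(2.9 deg) = 0.0506578
taper = 91 mm * 0.0506578 = 4.6099 mm


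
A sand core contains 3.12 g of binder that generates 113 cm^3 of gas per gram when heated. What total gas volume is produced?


Formula: V_gas = W_binder * gas_evolution_rate
V = 3.12 g * 113 cm^3/g = 352.5600 cm^3

Final answer: 352.5600 cm^3


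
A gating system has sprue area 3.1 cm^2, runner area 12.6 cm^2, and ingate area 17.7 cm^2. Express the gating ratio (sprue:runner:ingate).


Sprue:Runner:Ingate = 1 : 12.6/3.1 : 17.7/3.1 = 1:4.06:5.71

Answer: 1:4.06:5.71


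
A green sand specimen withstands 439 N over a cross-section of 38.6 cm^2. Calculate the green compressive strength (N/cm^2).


Formula: Compressive Strength = Force / Area
Strength = 439 N / 38.6 cm^2 = 11.3731 N/cm^2

Answer: 11.3731 N/cm^2


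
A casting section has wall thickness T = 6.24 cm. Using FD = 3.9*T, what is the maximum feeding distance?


Formula: FD = 3.9 * T  (riser feeding-distance rule)
FD = 3.9 * 6.24 cm = 24.3360 cm

24.3360 cm


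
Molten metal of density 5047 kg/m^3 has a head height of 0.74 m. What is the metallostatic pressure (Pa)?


Formula: P = rho * g * h
rho * g = 5047 * 9.81 = 49511.07 N/m^3
P = 49511.07 * 0.74 = 36638.1918 Pa

Answer: 36638.1918 Pa
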